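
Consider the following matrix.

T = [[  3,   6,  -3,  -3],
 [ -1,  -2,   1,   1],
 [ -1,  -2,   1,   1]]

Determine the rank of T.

1

Row reduce to echelon form.
R2 ← R2 + (1/3)·R1: [0, 0, 0, 0]
R3 ← R3 + (1/3)·R1: [0, 0, 0, 0]
Echelon form has 1 nonzero row, so rank(T) = 1.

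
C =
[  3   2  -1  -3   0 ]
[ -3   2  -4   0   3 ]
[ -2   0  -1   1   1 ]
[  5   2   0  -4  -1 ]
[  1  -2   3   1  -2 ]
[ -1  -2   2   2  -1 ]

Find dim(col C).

Row reduce to echelon form.
R2 ← R2 + R1: [0, 4, -5, -3, 3]
R3 ← R3 + (2/3)·R1: [0, 4/3, -5/3, -1, 1]
R4 ← R4 − (5/3)·R1: [0, -4/3, 5/3, 1, -1]
R5 ← R5 − (1/3)·R1: [0, -8/3, 10/3, 2, -2]
R6 ← R6 + (1/3)·R1: [0, -4/3, 5/3, 1, -1]
R3 ← R3 − (1/3)·R2: [0, 0, 0, 0, 0]
R4 ← R4 + (1/3)·R2: [0, 0, 0, 0, 0]
R5 ← R5 + (2/3)·R2: [0, 0, 0, 0, 0]
R6 ← R6 + (1/3)·R2: [0, 0, 0, 0, 0]
Echelon form has 2 nonzero rows, so rank(C) = 2.
The column space has dimension equal to the rank: 2.

2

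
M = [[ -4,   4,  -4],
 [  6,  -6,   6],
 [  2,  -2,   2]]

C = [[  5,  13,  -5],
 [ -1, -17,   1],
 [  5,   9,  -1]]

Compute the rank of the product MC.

First compute MC:
[[-44, -156,  28],
 [ 66, 234, -42],
 [ 22,  78, -14]]
Now row reduce the product.
R2 ← R2 + (3/2)·R1: [0, 0, 0]
R3 ← R3 + (1/2)·R1: [0, 0, 0]
1 nonzero row, so rank(MC) = 1.

1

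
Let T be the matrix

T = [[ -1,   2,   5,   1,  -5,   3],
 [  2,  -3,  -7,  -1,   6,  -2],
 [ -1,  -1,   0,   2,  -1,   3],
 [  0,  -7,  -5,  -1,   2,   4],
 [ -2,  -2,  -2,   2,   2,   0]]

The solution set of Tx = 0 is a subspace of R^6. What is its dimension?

Row reduce to echelon form.
R2 ← R2 + (2)·R1: [0, 1, 3, 1, -4, 4]
R3 ← R3 − R1: [0, -3, -5, 1, 4, 0]
R5 ← R5 − (2)·R1: [0, -6, -12, 0, 12, -6]
R3 ← R3 + (3)·R2: [0, 0, 4, 4, -8, 12]
R4 ← R4 + (7)·R2: [0, 0, 16, 6, -26, 32]
R5 ← R5 + (6)·R2: [0, 0, 6, 6, -12, 18]
R4 ← R4 − (4)·R3: [0, 0, 0, -10, 6, -16]
R5 ← R5 − (3/2)·R3: [0, 0, 0, 0, 0, 0]
4 nonzero rows, so rank(T) = 4.
T has 6 columns; by rank–nullity, nullity = 6 − 4 = 2.

2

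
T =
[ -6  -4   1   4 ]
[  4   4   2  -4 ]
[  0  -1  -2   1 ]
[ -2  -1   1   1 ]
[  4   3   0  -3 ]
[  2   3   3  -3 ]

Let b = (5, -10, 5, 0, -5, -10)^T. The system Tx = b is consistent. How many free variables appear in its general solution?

2

Row reduce the augmented matrix [T | b].
R2 ← R2 + (2/3)·R1: [0, 4/3, 8/3, -4/3, -20/3]
R4 ← R4 − (1/3)·R1: [0, 1/3, 2/3, -1/3, -5/3]
R5 ← R5 + (2/3)·R1: [0, 1/3, 2/3, -1/3, -5/3]
R6 ← R6 + (1/3)·R1: [0, 5/3, 10/3, -5/3, -25/3]
R3 ← R3 + (3/4)·R2: [0, 0, 0, 0, 0]
R4 ← R4 − (1/4)·R2: [0, 0, 0, 0, 0]
R5 ← R5 − (1/4)·R2: [0, 0, 0, 0, 0]
R6 ← R6 − (5/4)·R2: [0, 0, 0, 0, 0]
The echelon form has 2 nonzero rows, and every pivot lies in the first 4 columns, so rank(T) = rank([T|b]) = 2.
The system is consistent.
Free variables = (unknowns) − (rank) = 4 − 2 = 2.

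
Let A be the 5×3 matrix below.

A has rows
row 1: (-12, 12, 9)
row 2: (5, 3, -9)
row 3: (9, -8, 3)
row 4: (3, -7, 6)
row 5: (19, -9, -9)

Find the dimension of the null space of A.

0

Row reduce to echelon form.
R2 ← R2 + (5/12)·R1: [0, 8, -21/4]
R3 ← R3 + (3/4)·R1: [0, 1, 39/4]
R4 ← R4 + (1/4)·R1: [0, -4, 33/4]
R5 ← R5 + (19/12)·R1: [0, 10, 21/4]
R3 ← R3 − (1/8)·R2: [0, 0, 333/32]
R4 ← R4 + (1/2)·R2: [0, 0, 45/8]
R5 ← R5 − (5/4)·R2: [0, 0, 189/16]
R4 ← R4 − (20/37)·R3: [0, 0, 0]
R5 ← R5 − (42/37)·R3: [0, 0, 0]
3 nonzero rows, so rank(A) = 3.
A has 3 columns; by rank–nullity, nullity = 3 − 3 = 0.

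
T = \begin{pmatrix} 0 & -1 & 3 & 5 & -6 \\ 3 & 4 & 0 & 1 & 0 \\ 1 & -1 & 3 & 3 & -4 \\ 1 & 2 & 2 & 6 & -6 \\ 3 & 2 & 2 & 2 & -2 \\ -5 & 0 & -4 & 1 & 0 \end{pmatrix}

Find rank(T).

3

Row reduce to echelon form.
Swap R1 ↔ R2
R3 ← R3 − (1/3)·R1: [0, -7/3, 3, 8/3, -4]
R4 ← R4 − (1/3)·R1: [0, 2/3, 2, 17/3, -6]
R5 ← R5 − R1: [0, -2, 2, 1, -2]
R6 ← R6 + (5/3)·R1: [0, 20/3, -4, 8/3, 0]
R3 ← R3 − (7/3)·R2: [0, 0, -4, -9, 10]
R4 ← R4 + (2/3)·R2: [0, 0, 4, 9, -10]
R5 ← R5 − (2)·R2: [0, 0, -4, -9, 10]
R6 ← R6 + (20/3)·R2: [0, 0, 16, 36, -40]
R4 ← R4 + R3: [0, 0, 0, 0, 0]
R5 ← R5 − R3: [0, 0, 0, 0, 0]
R6 ← R6 + (4)·R3: [0, 0, 0, 0, 0]
Echelon form has 3 nonzero rows, so rank(T) = 3.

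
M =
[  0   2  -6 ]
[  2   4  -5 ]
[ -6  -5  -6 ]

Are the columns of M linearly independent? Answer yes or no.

Row reduce M to echelon form.
Swap R1 ↔ R2
R3 ← R3 + (3)·R1: [0, 7, -21]
R3 ← R3 − (7/2)·R2: [0, 0, 0]
2 pivots among 3 columns.
Only 2 < 3 pivot columns, so the columns are linearly dependent.

no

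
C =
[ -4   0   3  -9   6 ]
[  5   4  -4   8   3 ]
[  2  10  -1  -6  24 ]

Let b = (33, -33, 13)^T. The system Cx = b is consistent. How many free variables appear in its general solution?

2

Row reduce the augmented matrix [C | b].
R2 ← R2 + (5/4)·R1: [0, 4, -1/4, -13/4, 21/2, 33/4]
R3 ← R3 + (1/2)·R1: [0, 10, 1/2, -21/2, 27, 59/2]
R3 ← R3 − (5/2)·R2: [0, 0, 9/8, -19/8, 3/4, 71/8]
The echelon form has 3 nonzero rows, and every pivot lies in the first 5 columns, so rank(C) = rank([C|b]) = 3.
The system is consistent.
Free variables = (unknowns) − (rank) = 5 − 3 = 2.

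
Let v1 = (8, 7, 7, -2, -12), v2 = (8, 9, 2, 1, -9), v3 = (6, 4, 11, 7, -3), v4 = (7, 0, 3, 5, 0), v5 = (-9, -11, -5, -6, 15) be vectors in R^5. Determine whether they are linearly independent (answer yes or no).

yes

Form the matrix with these vectors as rows and row reduce.
R2 ← R2 − R1: [0, 2, -5, 3, 3]
R3 ← R3 − (3/4)·R1: [0, -5/4, 23/4, 17/2, 6]
R4 ← R4 − (7/8)·R1: [0, -49/8, -25/8, 27/4, 21/2]
R5 ← R5 + (9/8)·R1: [0, -25/8, 23/8, -33/4, 3/2]
R3 ← R3 + (5/8)·R2: [0, 0, 21/8, 83/8, 63/8]
R4 ← R4 + (49/16)·R2: [0, 0, -295/16, 255/16, 315/16]
R5 ← R5 + (25/16)·R2: [0, 0, -79/16, -57/16, 99/16]
R4 ← R4 + (295/42)·R3: [0, 0, 0, 1865/21, 75]
R5 ← R5 + (79/42)·R3: [0, 0, 0, 335/21, 21]
R5 ← R5 − (67/373)·R4: [0, 0, 0, 0, 2808/373]
5 nonzero rows, so the 5 vectors span a space of dimension 5.
Since 5 = 5, the vectors are linearly independent.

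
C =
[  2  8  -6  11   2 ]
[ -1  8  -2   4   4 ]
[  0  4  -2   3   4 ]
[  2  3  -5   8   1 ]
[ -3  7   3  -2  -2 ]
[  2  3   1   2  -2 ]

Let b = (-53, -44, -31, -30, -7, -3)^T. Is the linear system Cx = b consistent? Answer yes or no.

yes

Row reduce the augmented matrix [C | b].
R2 ← R2 + (1/2)·R1: [0, 12, -5, 19/2, 5, -141/2]
R4 ← R4 − R1: [0, -5, 1, -3, -1, 23]
R5 ← R5 + (3/2)·R1: [0, 19, -6, 29/2, 1, -173/2]
R6 ← R6 − R1: [0, -5, 7, -9, -4, 50]
R3 ← R3 − (1/3)·R2: [0, 0, -1/3, -1/6, 7/3, -15/2]
R4 ← R4 + (5/12)·R2: [0, 0, -13/12, 23/24, 13/12, -51/8]
R5 ← R5 − (19/12)·R2: [0, 0, 23/12, -13/24, -83/12, 201/8]
R6 ← R6 + (5/12)·R2: [0, 0, 59/12, -121/24, -23/12, 165/8]
R4 ← R4 − (13/4)·R3: [0, 0, 0, 3/2, -13/2, 18]
R5 ← R5 + (23/4)·R3: [0, 0, 0, -3/2, 13/2, -18]
R6 ← R6 + (59/4)·R3: [0, 0, 0, -15/2, 65/2, -90]
R5 ← R5 + R4: [0, 0, 0, 0, 0, 0]
R6 ← R6 + (5)·R4: [0, 0, 0, 0, 0, 0]
The echelon form has 4 nonzero rows, and every pivot lies in the first 5 columns, so rank(C) = rank([C|b]) = 4.
The system is consistent.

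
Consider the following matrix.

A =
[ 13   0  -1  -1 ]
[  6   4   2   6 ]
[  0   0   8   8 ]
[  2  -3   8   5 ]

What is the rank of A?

3

Row reduce to echelon form.
R2 ← R2 − (6/13)·R1: [0, 4, 32/13, 84/13]
R4 ← R4 − (2/13)·R1: [0, -3, 106/13, 67/13]
R4 ← R4 + (3/4)·R2: [0, 0, 10, 10]
R4 ← R4 − (5/4)·R3: [0, 0, 0, 0]
Echelon form has 3 nonzero rows, so rank(A) = 3.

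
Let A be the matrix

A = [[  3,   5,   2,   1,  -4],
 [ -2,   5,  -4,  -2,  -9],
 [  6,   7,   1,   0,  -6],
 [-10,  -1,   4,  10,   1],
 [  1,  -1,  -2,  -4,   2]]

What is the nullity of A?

0

Row reduce to echelon form.
R2 ← R2 + (2/3)·R1: [0, 25/3, -8/3, -4/3, -35/3]
R3 ← R3 − (2)·R1: [0, -3, -3, -2, 2]
R4 ← R4 + (10/3)·R1: [0, 47/3, 32/3, 40/3, -37/3]
R5 ← R5 − (1/3)·R1: [0, -8/3, -8/3, -13/3, 10/3]
R3 ← R3 + (9/25)·R2: [0, 0, -99/25, -62/25, -11/5]
R4 ← R4 − (47/25)·R2: [0, 0, 392/25, 396/25, 48/5]
R5 ← R5 + (8/25)·R2: [0, 0, -88/25, -119/25, -2/5]
R4 ← R4 + (392/99)·R3: [0, 0, 0, 596/99, 8/9]
R5 ← R5 − (8/9)·R3: [0, 0, 0, -23/9, 14/9]
R5 ← R5 + (253/596)·R4: [0, 0, 0, 0, 288/149]
5 nonzero rows, so rank(A) = 5.
A has 5 columns; by rank–nullity, nullity = 5 − 5 = 0.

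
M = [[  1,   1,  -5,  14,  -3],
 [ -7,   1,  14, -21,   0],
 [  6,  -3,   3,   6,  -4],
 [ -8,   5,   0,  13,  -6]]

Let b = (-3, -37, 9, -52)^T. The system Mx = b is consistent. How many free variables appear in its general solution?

Row reduce the augmented matrix [M | b].
R2 ← R2 + (7)·R1: [0, 8, -21, 77, -21, -58]
R3 ← R3 − (6)·R1: [0, -9, 33, -78, 14, 27]
R4 ← R4 + (8)·R1: [0, 13, -40, 125, -30, -76]
R3 ← R3 + (9/8)·R2: [0, 0, 75/8, 69/8, -77/8, -153/4]
R4 ← R4 − (13/8)·R2: [0, 0, -47/8, -1/8, 33/8, 73/4]
R4 ← R4 + (47/75)·R3: [0, 0, 0, 132/25, -143/75, -143/25]
The echelon form has 4 nonzero rows, and every pivot lies in the first 5 columns, so rank(M) = rank([M|b]) = 4.
The system is consistent.
Free variables = (unknowns) − (rank) = 5 − 4 = 1.

1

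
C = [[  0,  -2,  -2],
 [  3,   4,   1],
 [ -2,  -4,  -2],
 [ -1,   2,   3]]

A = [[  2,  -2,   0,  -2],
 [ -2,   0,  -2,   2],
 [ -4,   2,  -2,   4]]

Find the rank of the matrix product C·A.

2

First compute CA:
[[ 12,  -4,   8, -12],
 [ -6,  -4, -10,   6],
 [ 12,   0,  12, -12],
 [-18,   8, -10,  18]]
Now row reduce the product.
R2 ← R2 + (1/2)·R1: [0, -6, -6, 0]
R3 ← R3 − R1: [0, 4, 4, 0]
R4 ← R4 + (3/2)·R1: [0, 2, 2, 0]
R3 ← R3 + (2/3)·R2: [0, 0, 0, 0]
R4 ← R4 + (1/3)·R2: [0, 0, 0, 0]
2 nonzero rows, so rank(CA) = 2.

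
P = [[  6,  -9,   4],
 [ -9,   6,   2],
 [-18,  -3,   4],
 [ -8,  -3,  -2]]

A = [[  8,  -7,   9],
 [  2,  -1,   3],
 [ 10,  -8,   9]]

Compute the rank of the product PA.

First compute PA:
[[ 70, -65,  63],
 [-40,  41, -45],
 [-110,  97, -135],
 [-90,  75, -99]]
Now row reduce the product.
R2 ← R2 + (4/7)·R1: [0, 27/7, -9]
R3 ← R3 + (11/7)·R1: [0, -36/7, -36]
R4 ← R4 + (9/7)·R1: [0, -60/7, -18]
R3 ← R3 + (4/3)·R2: [0, 0, -48]
R4 ← R4 + (20/9)·R2: [0, 0, -38]
R4 ← R4 − (19/24)·R3: [0, 0, 0]
3 nonzero rows, so rank(PA) = 3.

3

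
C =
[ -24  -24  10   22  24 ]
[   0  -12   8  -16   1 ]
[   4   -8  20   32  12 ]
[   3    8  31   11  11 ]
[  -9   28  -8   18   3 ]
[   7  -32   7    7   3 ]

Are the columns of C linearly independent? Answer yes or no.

no

Row reduce C to echelon form.
R3 ← R3 + (1/6)·R1: [0, -12, 65/3, 107/3, 16]
R4 ← R4 + (1/8)·R1: [0, 5, 129/4, 55/4, 14]
R5 ← R5 − (3/8)·R1: [0, 37, -47/4, 39/4, -6]
R6 ← R6 + (7/24)·R1: [0, -39, 119/12, 161/12, 10]
R3 ← R3 − R2: [0, 0, 41/3, 155/3, 15]
R4 ← R4 + (5/12)·R2: [0, 0, 427/12, 85/12, 173/12]
R5 ← R5 + (37/12)·R2: [0, 0, 155/12, -475/12, -35/12]
R6 ← R6 − (13/4)·R2: [0, 0, -193/12, 785/12, 27/4]
R4 ← R4 − (427/164)·R3: [0, 0, 0, -5225/41, -6061/246]
R5 ← R5 − (155/164)·R3: [0, 0, 0, -3625/41, -4205/246]
R6 ← R6 + (193/164)·R3: [0, 0, 0, 5175/41, 2001/82]
R5 ← R5 − (145/209)·R4: [0, 0, 0, 0, 0]
R6 ← R6 + (207/209)·R4: [0, 0, 0, 0, 0]
4 pivots among 5 columns.
Only 4 < 5 pivot columns, so the columns are linearly dependent.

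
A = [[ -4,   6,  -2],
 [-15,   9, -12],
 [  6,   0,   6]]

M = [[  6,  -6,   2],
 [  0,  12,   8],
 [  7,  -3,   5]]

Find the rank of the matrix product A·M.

First compute AM:
[[-38, 102,  30],
 [-174, 234, -18],
 [ 78, -54,  42]]
Now row reduce the product.
R2 ← R2 − (87/19)·R1: [0, -4428/19, -2952/19]
R3 ← R3 + (39/19)·R1: [0, 2952/19, 1968/19]
R3 ← R3 + (2/3)·R2: [0, 0, 0]
2 nonzero rows, so rank(AM) = 2.

2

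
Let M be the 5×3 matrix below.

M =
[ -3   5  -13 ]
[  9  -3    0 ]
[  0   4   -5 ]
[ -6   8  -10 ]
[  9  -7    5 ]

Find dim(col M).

Row reduce to echelon form.
R2 ← R2 + (3)·R1: [0, 12, -39]
R4 ← R4 − (2)·R1: [0, -2, 16]
R5 ← R5 + (3)·R1: [0, 8, -34]
R3 ← R3 − (1/3)·R2: [0, 0, 8]
R4 ← R4 + (1/6)·R2: [0, 0, 19/2]
R5 ← R5 − (2/3)·R2: [0, 0, -8]
R4 ← R4 − (19/16)·R3: [0, 0, 0]
R5 ← R5 + R3: [0, 0, 0]
Echelon form has 3 nonzero rows, so rank(M) = 3.
The column space has dimension equal to the rank: 3.

3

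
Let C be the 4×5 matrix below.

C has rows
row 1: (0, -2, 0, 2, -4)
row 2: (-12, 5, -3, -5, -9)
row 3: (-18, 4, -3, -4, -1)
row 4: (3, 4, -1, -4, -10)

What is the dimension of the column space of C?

Row reduce to echelon form.
Swap R1 ↔ R2
R3 ← R3 − (3/2)·R1: [0, -7/2, 3/2, 7/2, 25/2]
R4 ← R4 + (1/4)·R1: [0, 21/4, -7/4, -21/4, -49/4]
R3 ← R3 − (7/4)·R2: [0, 0, 3/2, 0, 39/2]
R4 ← R4 + (21/8)·R2: [0, 0, -7/4, 0, -91/4]
R4 ← R4 + (7/6)·R3: [0, 0, 0, 0, 0]
Echelon form has 3 nonzero rows, so rank(C) = 3.
The column space has dimension equal to the rank: 3.

3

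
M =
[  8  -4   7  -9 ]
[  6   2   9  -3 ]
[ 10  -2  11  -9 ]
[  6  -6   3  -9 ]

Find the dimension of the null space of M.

Row reduce to echelon form.
R2 ← R2 − (3/4)·R1: [0, 5, 15/4, 15/4]
R3 ← R3 − (5/4)·R1: [0, 3, 9/4, 9/4]
R4 ← R4 − (3/4)·R1: [0, -3, -9/4, -9/4]
R3 ← R3 − (3/5)·R2: [0, 0, 0, 0]
R4 ← R4 + (3/5)·R2: [0, 0, 0, 0]
2 nonzero rows, so rank(M) = 2.
M has 4 columns; by rank–nullity, nullity = 4 − 2 = 2.

2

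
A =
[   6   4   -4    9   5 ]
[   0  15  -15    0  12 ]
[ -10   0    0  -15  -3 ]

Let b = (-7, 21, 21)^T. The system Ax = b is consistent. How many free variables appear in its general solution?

Row reduce the augmented matrix [A | b].
R3 ← R3 + (5/3)·R1: [0, 20/3, -20/3, 0, 16/3, 28/3]
R3 ← R3 − (4/9)·R2: [0, 0, 0, 0, 0, 0]
The echelon form has 2 nonzero rows, and every pivot lies in the first 5 columns, so rank(A) = rank([A|b]) = 2.
The system is consistent.
Free variables = (unknowns) − (rank) = 5 − 2 = 3.

3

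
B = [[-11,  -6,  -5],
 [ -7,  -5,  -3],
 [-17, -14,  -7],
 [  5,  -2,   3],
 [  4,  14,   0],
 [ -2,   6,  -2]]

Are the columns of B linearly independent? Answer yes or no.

Row reduce B to echelon form.
R2 ← R2 − (7/11)·R1: [0, -13/11, 2/11]
R3 ← R3 − (17/11)·R1: [0, -52/11, 8/11]
R4 ← R4 + (5/11)·R1: [0, -52/11, 8/11]
R5 ← R5 + (4/11)·R1: [0, 130/11, -20/11]
R6 ← R6 − (2/11)·R1: [0, 78/11, -12/11]
R3 ← R3 − (4)·R2: [0, 0, 0]
R4 ← R4 − (4)·R2: [0, 0, 0]
R5 ← R5 + (10)·R2: [0, 0, 0]
R6 ← R6 + (6)·R2: [0, 0, 0]
2 pivots among 3 columns.
Only 2 < 3 pivot columns, so the columns are linearly dependent.

no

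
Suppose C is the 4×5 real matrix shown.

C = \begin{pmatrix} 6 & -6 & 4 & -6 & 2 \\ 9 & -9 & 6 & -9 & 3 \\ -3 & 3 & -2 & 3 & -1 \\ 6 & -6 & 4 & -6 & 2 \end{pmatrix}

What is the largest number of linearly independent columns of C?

Row reduce to echelon form.
R2 ← R2 − (3/2)·R1: [0, 0, 0, 0, 0]
R3 ← R3 + (1/2)·R1: [0, 0, 0, 0, 0]
R4 ← R4 − R1: [0, 0, 0, 0, 0]
Echelon form has 1 nonzero row, so rank(C) = 1.
The rank gives the maximum number of linearly independent columns: 1.

1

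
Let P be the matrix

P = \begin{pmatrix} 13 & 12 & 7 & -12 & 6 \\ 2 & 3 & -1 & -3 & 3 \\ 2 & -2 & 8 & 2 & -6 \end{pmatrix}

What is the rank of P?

2

Row reduce to echelon form.
R2 ← R2 − (2/13)·R1: [0, 15/13, -27/13, -15/13, 27/13]
R3 ← R3 − (2/13)·R1: [0, -50/13, 90/13, 50/13, -90/13]
R3 ← R3 + (10/3)·R2: [0, 0, 0, 0, 0]
Echelon form has 2 nonzero rows, so rank(P) = 2.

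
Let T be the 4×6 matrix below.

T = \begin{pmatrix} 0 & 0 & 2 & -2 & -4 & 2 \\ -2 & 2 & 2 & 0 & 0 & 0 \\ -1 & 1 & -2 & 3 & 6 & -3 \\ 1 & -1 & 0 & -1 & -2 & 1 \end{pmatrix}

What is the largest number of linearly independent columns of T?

2

Row reduce to echelon form.
Swap R1 ↔ R2
R3 ← R3 − (1/2)·R1: [0, 0, -3, 3, 6, -3]
R4 ← R4 + (1/2)·R1: [0, 0, 1, -1, -2, 1]
R3 ← R3 + (3/2)·R2: [0, 0, 0, 0, 0, 0]
R4 ← R4 − (1/2)·R2: [0, 0, 0, 0, 0, 0]
Echelon form has 2 nonzero rows, so rank(T) = 2.
The rank gives the maximum number of linearly independent columns: 2.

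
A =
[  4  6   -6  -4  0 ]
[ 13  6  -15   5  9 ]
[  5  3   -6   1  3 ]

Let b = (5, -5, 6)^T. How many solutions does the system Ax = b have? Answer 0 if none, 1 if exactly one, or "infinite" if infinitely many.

Row reduce the augmented matrix [A | b].
R2 ← R2 − (13/4)·R1: [0, -27/2, 9/2, 18, 9, -85/4]
R3 ← R3 − (5/4)·R1: [0, -9/2, 3/2, 6, 3, -1/4]
R3 ← R3 − (1/3)·R2: [0, 0, 0, 0, 0, 41/6]
The echelon form has 3 nonzero rows; the last pivot sits in the augmented column, so rank(A) = 2 but rank([A|b]) = 3.
Since the ranks differ, the system is inconsistent.
It has no solutions.

0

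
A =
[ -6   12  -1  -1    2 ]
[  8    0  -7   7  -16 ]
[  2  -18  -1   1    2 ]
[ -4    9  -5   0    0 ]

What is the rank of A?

Row reduce to echelon form.
R2 ← R2 + (4/3)·R1: [0, 16, -25/3, 17/3, -40/3]
R3 ← R3 + (1/3)·R1: [0, -14, -4/3, 2/3, 8/3]
R4 ← R4 − (2/3)·R1: [0, 1, -13/3, 2/3, -4/3]
R3 ← R3 + (7/8)·R2: [0, 0, -69/8, 45/8, -9]
R4 ← R4 − (1/16)·R2: [0, 0, -61/16, 5/16, -1/2]
R4 ← R4 − (61/138)·R3: [0, 0, 0, -50/23, 80/23]
Echelon form has 4 nonzero rows, so rank(A) = 4.

4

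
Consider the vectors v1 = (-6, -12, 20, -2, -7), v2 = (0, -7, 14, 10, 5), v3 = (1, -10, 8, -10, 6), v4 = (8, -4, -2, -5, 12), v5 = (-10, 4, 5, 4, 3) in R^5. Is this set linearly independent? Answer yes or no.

yes

Form the matrix with these vectors as rows and row reduce.
R3 ← R3 + (1/6)·R1: [0, -12, 34/3, -31/3, 29/6]
R4 ← R4 + (4/3)·R1: [0, -20, 74/3, -23/3, 8/3]
R5 ← R5 − (5/3)·R1: [0, 24, -85/3, 22/3, 44/3]
R3 ← R3 − (12/7)·R2: [0, 0, -38/3, -577/21, -157/42]
R4 ← R4 − (20/7)·R2: [0, 0, -46/3, -761/21, -244/21]
R5 ← R5 + (24/7)·R2: [0, 0, 59/3, 874/21, 668/21]
R4 ← R4 − (23/19)·R3: [0, 0, 0, -396/133, -1887/266]
R5 ← R5 + (59/38)·R3: [0, 0, 0, -277/266, 13835/532]
R5 ← R5 − (277/792)·R4: [0, 0, 0, 0, 15041/528]
5 nonzero rows, so the 5 vectors span a space of dimension 5.
Since 5 = 5, the vectors are linearly independent.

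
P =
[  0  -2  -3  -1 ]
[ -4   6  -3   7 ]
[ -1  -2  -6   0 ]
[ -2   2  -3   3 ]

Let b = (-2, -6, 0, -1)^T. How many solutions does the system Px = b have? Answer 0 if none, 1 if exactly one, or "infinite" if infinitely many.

0

Row reduce the augmented matrix [P | b].
Swap R1 ↔ R2
R3 ← R3 − (1/4)·R1: [0, -7/2, -21/4, -7/4, 3/2]
R4 ← R4 − (1/2)·R1: [0, -1, -3/2, -1/2, 2]
R3 ← R3 − (7/4)·R2: [0, 0, 0, 0, 5]
R4 ← R4 − (1/2)·R2: [0, 0, 0, 0, 3]
R4 ← R4 − (3/5)·R3: [0, 0, 0, 0, 0]
The echelon form has 3 nonzero rows; the last pivot sits in the augmented column, so rank(P) = 2 but rank([P|b]) = 3.
Since the ranks differ, the system is inconsistent.
It has no solutions.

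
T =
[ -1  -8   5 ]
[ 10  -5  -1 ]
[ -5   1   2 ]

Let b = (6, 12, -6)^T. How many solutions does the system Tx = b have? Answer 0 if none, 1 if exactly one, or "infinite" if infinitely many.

Row reduce the augmented matrix [T | b].
R2 ← R2 + (10)·R1: [0, -85, 49, 72]
R3 ← R3 − (5)·R1: [0, 41, -23, -36]
R3 ← R3 + (41/85)·R2: [0, 0, 54/85, -108/85]
The echelon form has 3 nonzero rows, and every pivot lies in the first 3 columns, so rank(T) = rank([T|b]) = 3.
The system is consistent.
rank = 3 = number of unknowns, so the solution is unique.

1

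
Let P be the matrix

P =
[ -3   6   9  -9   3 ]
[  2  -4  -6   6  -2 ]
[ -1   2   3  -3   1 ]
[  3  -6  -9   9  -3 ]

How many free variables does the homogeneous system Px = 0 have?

Row reduce to echelon form.
R2 ← R2 + (2/3)·R1: [0, 0, 0, 0, 0]
R3 ← R3 − (1/3)·R1: [0, 0, 0, 0, 0]
R4 ← R4 + R1: [0, 0, 0, 0, 0]
1 nonzero row, so rank(P) = 1.
P has 5 columns; by rank–nullity, nullity = 5 − 1 = 4.

4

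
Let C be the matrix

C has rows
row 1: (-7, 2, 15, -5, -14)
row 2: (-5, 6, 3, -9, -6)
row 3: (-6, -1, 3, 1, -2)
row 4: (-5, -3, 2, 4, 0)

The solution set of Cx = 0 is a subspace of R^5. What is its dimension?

Row reduce to echelon form.
R2 ← R2 − (5/7)·R1: [0, 32/7, -54/7, -38/7, 4]
R3 ← R3 − (6/7)·R1: [0, -19/7, -69/7, 37/7, 10]
R4 ← R4 − (5/7)·R1: [0, -31/7, -61/7, 53/7, 10]
R3 ← R3 + (19/32)·R2: [0, 0, -231/16, 33/16, 99/8]
R4 ← R4 + (31/32)·R2: [0, 0, -259/16, 37/16, 111/8]
R4 ← R4 − (37/33)·R3: [0, 0, 0, 0, 0]
3 nonzero rows, so rank(C) = 3.
C has 5 columns; by rank–nullity, nullity = 5 − 3 = 2.

2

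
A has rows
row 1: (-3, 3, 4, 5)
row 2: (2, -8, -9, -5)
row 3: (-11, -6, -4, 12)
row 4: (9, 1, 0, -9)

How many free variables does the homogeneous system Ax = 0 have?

1

Row reduce to echelon form.
R2 ← R2 + (2/3)·R1: [0, -6, -19/3, -5/3]
R3 ← R3 − (11/3)·R1: [0, -17, -56/3, -19/3]
R4 ← R4 + (3)·R1: [0, 10, 12, 6]
R3 ← R3 − (17/6)·R2: [0, 0, -13/18, -29/18]
R4 ← R4 + (5/3)·R2: [0, 0, 13/9, 29/9]
R4 ← R4 + (2)·R3: [0, 0, 0, 0]
3 nonzero rows, so rank(A) = 3.
A has 4 columns; by rank–nullity, nullity = 4 − 3 = 1.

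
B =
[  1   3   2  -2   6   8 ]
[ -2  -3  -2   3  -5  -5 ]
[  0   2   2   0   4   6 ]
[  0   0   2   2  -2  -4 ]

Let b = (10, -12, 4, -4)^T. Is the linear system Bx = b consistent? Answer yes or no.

yes

Row reduce the augmented matrix [B | b].
R2 ← R2 + (2)·R1: [0, 3, 2, -1, 7, 11, 8]
R3 ← R3 − (2/3)·R2: [0, 0, 2/3, 2/3, -2/3, -4/3, -4/3]
R4 ← R4 − (3)·R3: [0, 0, 0, 0, 0, 0, 0]
The echelon form has 3 nonzero rows, and every pivot lies in the first 6 columns, so rank(B) = rank([B|b]) = 3.
The system is consistent.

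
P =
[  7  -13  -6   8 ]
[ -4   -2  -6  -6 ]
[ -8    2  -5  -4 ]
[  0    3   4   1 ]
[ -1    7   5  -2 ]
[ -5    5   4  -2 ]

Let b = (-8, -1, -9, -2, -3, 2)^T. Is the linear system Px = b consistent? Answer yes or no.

no

Row reduce the augmented matrix [P | b].
R2 ← R2 + (4/7)·R1: [0, -66/7, -66/7, -10/7, -39/7]
R3 ← R3 + (8/7)·R1: [0, -90/7, -83/7, 36/7, -127/7]
R5 ← R5 + (1/7)·R1: [0, 36/7, 29/7, -6/7, -29/7]
R6 ← R6 + (5/7)·R1: [0, -30/7, -2/7, 26/7, -26/7]
R3 ← R3 − (15/11)·R2: [0, 0, 1, 78/11, -116/11]
R4 ← R4 + (7/22)·R2: [0, 0, 1, 6/11, -83/22]
R5 ← R5 + (6/11)·R2: [0, 0, -1, -18/11, -79/11]
R6 ← R6 − (5/11)·R2: [0, 0, 4, 48/11, -13/11]
R4 ← R4 − R3: [0, 0, 0, -72/11, 149/22]
R5 ← R5 + R3: [0, 0, 0, 60/11, -195/11]
R6 ← R6 − (4)·R3: [0, 0, 0, -24, 41]
R5 ← R5 + (5/6)·R4: [0, 0, 0, 0, -145/12]
R6 ← R6 − (11/3)·R4: [0, 0, 0, 0, 97/6]
R6 ← R6 + (194/145)·R5: [0, 0, 0, 0, 0]
The echelon form has 5 nonzero rows; the last pivot sits in the augmented column, so rank(P) = 4 but rank([P|b]) = 5.
Since the ranks differ, the system is inconsistent.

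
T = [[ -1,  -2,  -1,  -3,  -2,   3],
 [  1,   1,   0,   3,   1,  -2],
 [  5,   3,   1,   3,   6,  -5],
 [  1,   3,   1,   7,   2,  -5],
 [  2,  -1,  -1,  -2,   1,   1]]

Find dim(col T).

3

Row reduce to echelon form.
R2 ← R2 + R1: [0, -1, -1, 0, -1, 1]
R3 ← R3 + (5)·R1: [0, -7, -4, -12, -4, 10]
R4 ← R4 + R1: [0, 1, 0, 4, 0, -2]
R5 ← R5 + (2)·R1: [0, -5, -3, -8, -3, 7]
R3 ← R3 − (7)·R2: [0, 0, 3, -12, 3, 3]
R4 ← R4 + R2: [0, 0, -1, 4, -1, -1]
R5 ← R5 − (5)·R2: [0, 0, 2, -8, 2, 2]
R4 ← R4 + (1/3)·R3: [0, 0, 0, 0, 0, 0]
R5 ← R5 − (2/3)·R3: [0, 0, 0, 0, 0, 0]
Echelon form has 3 nonzero rows, so rank(T) = 3.
The column space has dimension equal to the rank: 3.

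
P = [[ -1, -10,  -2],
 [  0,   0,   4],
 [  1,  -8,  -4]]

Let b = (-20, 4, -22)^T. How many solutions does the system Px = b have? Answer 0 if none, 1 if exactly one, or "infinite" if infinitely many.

Row reduce the augmented matrix [P | b].
R3 ← R3 + R1: [0, -18, -6, -42]
Swap R2 ↔ R3
The echelon form has 3 nonzero rows, and every pivot lies in the first 3 columns, so rank(P) = rank([P|b]) = 3.
The system is consistent.
rank = 3 = number of unknowns, so the solution is unique.

1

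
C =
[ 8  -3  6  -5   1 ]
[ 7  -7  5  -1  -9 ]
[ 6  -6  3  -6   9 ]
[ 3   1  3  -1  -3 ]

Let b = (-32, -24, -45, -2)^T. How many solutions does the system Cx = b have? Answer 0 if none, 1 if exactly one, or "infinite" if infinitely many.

Row reduce the augmented matrix [C | b].
R2 ← R2 − (7/8)·R1: [0, -35/8, -1/4, 27/8, -79/8, 4]
R3 ← R3 − (3/4)·R1: [0, -15/4, -3/2, -9/4, 33/4, -21]
R4 ← R4 − (3/8)·R1: [0, 17/8, 3/4, 7/8, -27/8, 10]
R3 ← R3 − (6/7)·R2: [0, 0, -9/7, -36/7, 117/7, -171/7]
R4 ← R4 + (17/35)·R2: [0, 0, 22/35, 88/35, -286/35, 418/35]
R4 ← R4 + (22/45)·R3: [0, 0, 0, 0, 0, 0]
The echelon form has 3 nonzero rows, and every pivot lies in the first 5 columns, so rank(C) = rank([C|b]) = 3.
The system is consistent.
rank = 3 < 5 unknowns, so there are infinitely many solutions.

infinite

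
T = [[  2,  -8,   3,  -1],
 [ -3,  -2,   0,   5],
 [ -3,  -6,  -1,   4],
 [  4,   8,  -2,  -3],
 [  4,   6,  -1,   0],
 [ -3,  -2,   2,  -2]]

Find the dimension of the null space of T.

Row reduce to echelon form.
R2 ← R2 + (3/2)·R1: [0, -14, 9/2, 7/2]
R3 ← R3 + (3/2)·R1: [0, -18, 7/2, 5/2]
R4 ← R4 − (2)·R1: [0, 24, -8, -1]
R5 ← R5 − (2)·R1: [0, 22, -7, 2]
R6 ← R6 + (3/2)·R1: [0, -14, 13/2, -7/2]
R3 ← R3 − (9/7)·R2: [0, 0, -16/7, -2]
R4 ← R4 + (12/7)·R2: [0, 0, -2/7, 5]
R5 ← R5 + (11/7)·R2: [0, 0, 1/14, 15/2]
R6 ← R6 − R2: [0, 0, 2, -7]
R4 ← R4 − (1/8)·R3: [0, 0, 0, 21/4]
R5 ← R5 + (1/32)·R3: [0, 0, 0, 119/16]
R6 ← R6 + (7/8)·R3: [0, 0, 0, -35/4]
R5 ← R5 − (17/12)·R4: [0, 0, 0, 0]
R6 ← R6 + (5/3)·R4: [0, 0, 0, 0]
4 nonzero rows, so rank(T) = 4.
T has 4 columns; by rank–nullity, nullity = 4 − 4 = 0.

0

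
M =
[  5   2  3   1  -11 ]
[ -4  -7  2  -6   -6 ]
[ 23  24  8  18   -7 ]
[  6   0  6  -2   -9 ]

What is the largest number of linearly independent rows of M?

4

Row reduce to echelon form.
R2 ← R2 + (4/5)·R1: [0, -27/5, 22/5, -26/5, -74/5]
R3 ← R3 − (23/5)·R1: [0, 74/5, -29/5, 67/5, 218/5]
R4 ← R4 − (6/5)·R1: [0, -12/5, 12/5, -16/5, 21/5]
R3 ← R3 + (74/27)·R2: [0, 0, 169/27, -23/27, 82/27]
R4 ← R4 − (4/9)·R2: [0, 0, 4/9, -8/9, 97/9]
R4 ← R4 − (12/169)·R3: [0, 0, 0, -140/169, 1785/169]
Echelon form has 4 nonzero rows, so rank(M) = 4.
The rank gives the maximum number of linearly independent rows: 4.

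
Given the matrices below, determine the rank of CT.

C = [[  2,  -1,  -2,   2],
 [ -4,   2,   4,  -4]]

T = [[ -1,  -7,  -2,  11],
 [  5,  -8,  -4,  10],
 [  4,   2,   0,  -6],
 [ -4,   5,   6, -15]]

1

First compute CT:
[[-23,   0,  12,  -6],
 [ 46,   0, -24,  12]]
Now row reduce the product.
R2 ← R2 + (2)·R1: [0, 0, 0, 0]
1 nonzero row, so rank(CT) = 1.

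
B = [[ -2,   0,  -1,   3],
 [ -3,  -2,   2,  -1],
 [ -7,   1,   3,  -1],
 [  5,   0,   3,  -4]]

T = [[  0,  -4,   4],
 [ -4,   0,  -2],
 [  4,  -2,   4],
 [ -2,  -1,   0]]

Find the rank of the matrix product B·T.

2

First compute BT:
[[-10,   7, -12],
 [ 18,   9,   0],
 [ 10,  23, -18],
 [ 20, -22,  32]]
Now row reduce the product.
R2 ← R2 + (9/5)·R1: [0, 108/5, -108/5]
R3 ← R3 + R1: [0, 30, -30]
R4 ← R4 + (2)·R1: [0, -8, 8]
R3 ← R3 − (25/18)·R2: [0, 0, 0]
R4 ← R4 + (10/27)·R2: [0, 0, 0]
2 nonzero rows, so rank(BT) = 2.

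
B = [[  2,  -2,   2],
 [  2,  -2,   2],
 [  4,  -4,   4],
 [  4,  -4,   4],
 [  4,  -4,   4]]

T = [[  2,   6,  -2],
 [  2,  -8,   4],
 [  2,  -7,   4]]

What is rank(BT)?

First compute BT:
[[  4,  14,  -4],
 [  4,  14,  -4],
 [  8,  28,  -8],
 [  8,  28,  -8],
 [  8,  28,  -8]]
Now row reduce the product.
R2 ← R2 − R1: [0, 0, 0]
R3 ← R3 − (2)·R1: [0, 0, 0]
R4 ← R4 − (2)·R1: [0, 0, 0]
R5 ← R5 − (2)·R1: [0, 0, 0]
1 nonzero row, so rank(BT) = 1.

1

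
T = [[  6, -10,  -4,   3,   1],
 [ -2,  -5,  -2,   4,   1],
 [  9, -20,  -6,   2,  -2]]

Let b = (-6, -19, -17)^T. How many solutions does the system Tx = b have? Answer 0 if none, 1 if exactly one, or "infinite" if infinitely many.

Row reduce the augmented matrix [T | b].
R2 ← R2 + (1/3)·R1: [0, -25/3, -10/3, 5, 4/3, -21]
R3 ← R3 − (3/2)·R1: [0, -5, 0, -5/2, -7/2, -8]
R3 ← R3 − (3/5)·R2: [0, 0, 2, -11/2, -43/10, 23/5]
The echelon form has 3 nonzero rows, and every pivot lies in the first 5 columns, so rank(T) = rank([T|b]) = 3.
The system is consistent.
rank = 3 < 5 unknowns, so there are infinitely many solutions.

infinite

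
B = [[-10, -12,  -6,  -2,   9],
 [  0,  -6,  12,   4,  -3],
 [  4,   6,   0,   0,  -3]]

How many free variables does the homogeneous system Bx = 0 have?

Row reduce to echelon form.
R3 ← R3 + (2/5)·R1: [0, 6/5, -12/5, -4/5, 3/5]
R3 ← R3 + (1/5)·R2: [0, 0, 0, 0, 0]
2 nonzero rows, so rank(B) = 2.
B has 5 columns; by rank–nullity, nullity = 5 − 2 = 3.

3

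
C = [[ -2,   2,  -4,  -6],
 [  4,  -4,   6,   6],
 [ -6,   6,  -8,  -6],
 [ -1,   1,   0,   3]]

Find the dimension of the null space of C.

2

Row reduce to echelon form.
R2 ← R2 + (2)·R1: [0, 0, -2, -6]
R3 ← R3 − (3)·R1: [0, 0, 4, 12]
R4 ← R4 − (1/2)·R1: [0, 0, 2, 6]
R3 ← R3 + (2)·R2: [0, 0, 0, 0]
R4 ← R4 + R2: [0, 0, 0, 0]
2 nonzero rows, so rank(C) = 2.
C has 4 columns; by rank–nullity, nullity = 4 − 2 = 2.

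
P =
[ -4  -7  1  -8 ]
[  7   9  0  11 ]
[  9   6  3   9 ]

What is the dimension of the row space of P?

2

Row reduce to echelon form.
R2 ← R2 + (7/4)·R1: [0, -13/4, 7/4, -3]
R3 ← R3 + (9/4)·R1: [0, -39/4, 21/4, -9]
R3 ← R3 − (3)·R2: [0, 0, 0, 0]
Echelon form has 2 nonzero rows, so rank(P) = 2.
The row space has dimension equal to the rank: 2.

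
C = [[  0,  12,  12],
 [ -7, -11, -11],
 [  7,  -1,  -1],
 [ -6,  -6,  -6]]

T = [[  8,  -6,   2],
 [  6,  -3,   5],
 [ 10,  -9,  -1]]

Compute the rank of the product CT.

1

First compute CT:
[[192, -144,  48],
 [-232, 174, -58],
 [ 40, -30,  10],
 [-144, 108, -36]]
Now row reduce the product.
R2 ← R2 + (29/24)·R1: [0, 0, 0]
R3 ← R3 − (5/24)·R1: [0, 0, 0]
R4 ← R4 + (3/4)·R1: [0, 0, 0]
1 nonzero row, so rank(CT) = 1.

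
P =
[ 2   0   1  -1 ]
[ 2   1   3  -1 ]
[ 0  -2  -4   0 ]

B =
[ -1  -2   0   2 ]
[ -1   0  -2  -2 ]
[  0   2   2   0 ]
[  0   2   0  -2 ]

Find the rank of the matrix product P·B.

First compute PB:
[[ -2,  -4,   2,   6],
 [ -3,   0,   4,   4],
 [  2,  -8,  -4,   4]]
Now row reduce the product.
R2 ← R2 − (3/2)·R1: [0, 6, 1, -5]
R3 ← R3 + R1: [0, -12, -2, 10]
R3 ← R3 + (2)·R2: [0, 0, 0, 0]
2 nonzero rows, so rank(PB) = 2.

2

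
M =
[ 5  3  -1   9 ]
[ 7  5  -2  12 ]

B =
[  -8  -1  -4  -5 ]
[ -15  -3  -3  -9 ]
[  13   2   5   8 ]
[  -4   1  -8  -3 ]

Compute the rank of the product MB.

First compute MB:
[[-134,  -7, -106, -87],
 [-205, -14, -149, -132]]
Now row reduce the product.
R2 ← R2 − (205/134)·R1: [0, -441/134, 882/67, 147/134]
2 nonzero rows, so rank(MB) = 2.

2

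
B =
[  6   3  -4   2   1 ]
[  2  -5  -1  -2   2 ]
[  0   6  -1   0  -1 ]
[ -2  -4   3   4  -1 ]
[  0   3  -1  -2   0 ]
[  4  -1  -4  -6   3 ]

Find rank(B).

Row reduce to echelon form.
R2 ← R2 − (1/3)·R1: [0, -6, 1/3, -8/3, 5/3]
R4 ← R4 + (1/3)·R1: [0, -3, 5/3, 14/3, -2/3]
R6 ← R6 − (2/3)·R1: [0, -3, -4/3, -22/3, 7/3]
R3 ← R3 + R2: [0, 0, -2/3, -8/3, 2/3]
R4 ← R4 − (1/2)·R2: [0, 0, 3/2, 6, -3/2]
R5 ← R5 + (1/2)·R2: [0, 0, -5/6, -10/3, 5/6]
R6 ← R6 − (1/2)·R2: [0, 0, -3/2, -6, 3/2]
R4 ← R4 + (9/4)·R3: [0, 0, 0, 0, 0]
R5 ← R5 − (5/4)·R3: [0, 0, 0, 0, 0]
R6 ← R6 − (9/4)·R3: [0, 0, 0, 0, 0]
Echelon form has 3 nonzero rows, so rank(B) = 3.

3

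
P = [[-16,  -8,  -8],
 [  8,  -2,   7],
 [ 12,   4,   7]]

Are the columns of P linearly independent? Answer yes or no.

no

Row reduce P to echelon form.
R2 ← R2 + (1/2)·R1: [0, -6, 3]
R3 ← R3 + (3/4)·R1: [0, -2, 1]
R3 ← R3 − (1/3)·R2: [0, 0, 0]
2 pivots among 3 columns.
Only 2 < 3 pivot columns, so the columns are linearly dependent.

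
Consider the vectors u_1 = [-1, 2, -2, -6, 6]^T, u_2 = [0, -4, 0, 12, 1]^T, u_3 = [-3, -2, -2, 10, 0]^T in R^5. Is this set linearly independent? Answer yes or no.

yes

Form the matrix with these vectors as rows and row reduce.
R3 ← R3 − (3)·R1: [0, -8, 4, 28, -18]
R3 ← R3 − (2)·R2: [0, 0, 4, 4, -20]
3 nonzero rows, so the 3 vectors span a space of dimension 3.
Since 3 = 3, the vectors are linearly independent.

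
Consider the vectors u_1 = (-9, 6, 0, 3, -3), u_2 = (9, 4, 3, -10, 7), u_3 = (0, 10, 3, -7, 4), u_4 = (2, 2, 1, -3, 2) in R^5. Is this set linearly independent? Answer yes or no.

Form the matrix with these vectors as rows and row reduce.
R2 ← R2 + R1: [0, 10, 3, -7, 4]
R4 ← R4 + (2/9)·R1: [0, 10/3, 1, -7/3, 4/3]
R3 ← R3 − R2: [0, 0, 0, 0, 0]
R4 ← R4 − (1/3)·R2: [0, 0, 0, 0, 0]
2 nonzero rows, so the 4 vectors span a space of dimension 2.
Since 2 < 4, the vectors are linearly dependent.

no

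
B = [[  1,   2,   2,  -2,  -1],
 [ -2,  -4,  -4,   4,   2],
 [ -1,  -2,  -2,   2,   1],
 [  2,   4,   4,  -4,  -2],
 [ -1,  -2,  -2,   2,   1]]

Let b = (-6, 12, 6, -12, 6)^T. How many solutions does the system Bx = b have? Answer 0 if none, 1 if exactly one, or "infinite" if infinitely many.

infinite

Row reduce the augmented matrix [B | b].
R2 ← R2 + (2)·R1: [0, 0, 0, 0, 0, 0]
R3 ← R3 + R1: [0, 0, 0, 0, 0, 0]
R4 ← R4 − (2)·R1: [0, 0, 0, 0, 0, 0]
R5 ← R5 + R1: [0, 0, 0, 0, 0, 0]
The echelon form has 1 nonzero rows, and every pivot lies in the first 5 columns, so rank(B) = rank([B|b]) = 1.
The system is consistent.
rank = 1 < 5 unknowns, so there are infinitely many solutions.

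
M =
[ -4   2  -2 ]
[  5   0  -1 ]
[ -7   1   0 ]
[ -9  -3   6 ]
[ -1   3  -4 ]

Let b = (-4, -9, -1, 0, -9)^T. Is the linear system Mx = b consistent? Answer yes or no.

Row reduce the augmented matrix [M | b].
R2 ← R2 + (5/4)·R1: [0, 5/2, -7/2, -14]
R3 ← R3 − (7/4)·R1: [0, -5/2, 7/2, 6]
R4 ← R4 − (9/4)·R1: [0, -15/2, 21/2, 9]
R5 ← R5 − (1/4)·R1: [0, 5/2, -7/2, -8]
R3 ← R3 + R2: [0, 0, 0, -8]
R4 ← R4 + (3)·R2: [0, 0, 0, -33]
R5 ← R5 − R2: [0, 0, 0, 6]
R4 ← R4 − (33/8)·R3: [0, 0, 0, 0]
R5 ← R5 + (3/4)·R3: [0, 0, 0, 0]
The echelon form has 3 nonzero rows; the last pivot sits in the augmented column, so rank(M) = 2 but rank([M|b]) = 3.
Since the ranks differ, the system is inconsistent.

no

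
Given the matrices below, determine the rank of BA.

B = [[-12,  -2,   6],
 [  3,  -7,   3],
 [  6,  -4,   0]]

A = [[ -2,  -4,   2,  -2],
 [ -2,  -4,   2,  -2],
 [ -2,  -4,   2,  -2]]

First compute BA:
[[ 16,  32, -16,  16],
 [  2,   4,  -2,   2],
 [ -4,  -8,   4,  -4]]
Now row reduce the product.
R2 ← R2 − (1/8)·R1: [0, 0, 0, 0]
R3 ← R3 + (1/4)·R1: [0, 0, 0, 0]
1 nonzero row, so rank(BA) = 1.

1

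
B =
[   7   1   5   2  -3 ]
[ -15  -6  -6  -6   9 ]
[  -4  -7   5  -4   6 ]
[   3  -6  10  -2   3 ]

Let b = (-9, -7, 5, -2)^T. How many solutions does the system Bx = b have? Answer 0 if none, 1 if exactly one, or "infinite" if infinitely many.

Row reduce the augmented matrix [B | b].
R2 ← R2 + (15/7)·R1: [0, -27/7, 33/7, -12/7, 18/7, -184/7]
R3 ← R3 + (4/7)·R1: [0, -45/7, 55/7, -20/7, 30/7, -1/7]
R4 ← R4 − (3/7)·R1: [0, -45/7, 55/7, -20/7, 30/7, 13/7]
R3 ← R3 − (5/3)·R2: [0, 0, 0, 0, 0, 131/3]
R4 ← R4 − (5/3)·R2: [0, 0, 0, 0, 0, 137/3]
R4 ← R4 − (137/131)·R3: [0, 0, 0, 0, 0, 0]
The echelon form has 3 nonzero rows; the last pivot sits in the augmented column, so rank(B) = 2 but rank([B|b]) = 3.
Since the ranks differ, the system is inconsistent.
It has no solutions.

0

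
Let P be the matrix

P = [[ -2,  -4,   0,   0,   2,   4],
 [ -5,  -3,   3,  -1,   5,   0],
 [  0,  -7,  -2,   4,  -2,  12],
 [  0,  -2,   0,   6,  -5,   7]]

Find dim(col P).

Row reduce to echelon form.
R2 ← R2 − (5/2)·R1: [0, 7, 3, -1, 0, -10]
R3 ← R3 + R2: [0, 0, 1, 3, -2, 2]
R4 ← R4 + (2/7)·R2: [0, 0, 6/7, 40/7, -5, 29/7]
R4 ← R4 − (6/7)·R3: [0, 0, 0, 22/7, -23/7, 17/7]
Echelon form has 4 nonzero rows, so rank(P) = 4.
The column space has dimension equal to the rank: 4.

4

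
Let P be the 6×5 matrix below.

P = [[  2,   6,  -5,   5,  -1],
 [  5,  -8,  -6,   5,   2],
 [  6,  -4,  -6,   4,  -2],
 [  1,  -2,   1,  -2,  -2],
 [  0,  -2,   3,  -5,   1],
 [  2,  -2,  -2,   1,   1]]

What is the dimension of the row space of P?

4

Row reduce to echelon form.
R2 ← R2 − (5/2)·R1: [0, -23, 13/2, -15/2, 9/2]
R3 ← R3 − (3)·R1: [0, -22, 9, -11, 1]
R4 ← R4 − (1/2)·R1: [0, -5, 7/2, -9/2, -3/2]
R6 ← R6 − R1: [0, -8, 3, -4, 2]
R3 ← R3 − (22/23)·R2: [0, 0, 64/23, -88/23, -76/23]
R4 ← R4 − (5/23)·R2: [0, 0, 48/23, -66/23, -57/23]
R5 ← R5 − (2/23)·R2: [0, 0, 56/23, -100/23, 14/23]
R6 ← R6 − (8/23)·R2: [0, 0, 17/23, -32/23, 10/23]
R4 ← R4 − (3/4)·R3: [0, 0, 0, 0, 0]
R5 ← R5 − (7/8)·R3: [0, 0, 0, -1, 7/2]
R6 ← R6 − (17/64)·R3: [0, 0, 0, -3/8, 21/16]
Swap R4 ↔ R5
R6 ← R6 − (3/8)·R4: [0, 0, 0, 0, 0]
Echelon form has 4 nonzero rows, so rank(P) = 4.
The row space has dimension equal to the rank: 4.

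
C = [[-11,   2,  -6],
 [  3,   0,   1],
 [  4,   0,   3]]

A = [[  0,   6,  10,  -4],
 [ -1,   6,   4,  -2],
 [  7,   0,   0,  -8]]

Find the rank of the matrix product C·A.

3

First compute CA:
[[-44, -54, -102,  88],
 [  7,  18,  30, -20],
 [ 21,  24,  40, -40]]
Now row reduce the product.
R2 ← R2 + (7/44)·R1: [0, 207/22, 303/22, -6]
R3 ← R3 + (21/44)·R1: [0, -39/22, -191/22, 2]
R3 ← R3 + (13/69)·R2: [0, 0, -140/23, 20/23]
3 nonzero rows, so rank(CA) = 3.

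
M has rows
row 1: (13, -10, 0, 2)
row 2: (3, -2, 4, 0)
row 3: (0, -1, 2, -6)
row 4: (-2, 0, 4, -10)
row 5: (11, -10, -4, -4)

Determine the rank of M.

3

Row reduce to echelon form.
R2 ← R2 − (3/13)·R1: [0, 4/13, 4, -6/13]
R4 ← R4 + (2/13)·R1: [0, -20/13, 4, -126/13]
R5 ← R5 − (11/13)·R1: [0, -20/13, -4, -74/13]
R3 ← R3 + (13/4)·R2: [0, 0, 15, -15/2]
R4 ← R4 + (5)·R2: [0, 0, 24, -12]
R5 ← R5 + (5)·R2: [0, 0, 16, -8]
R4 ← R4 − (8/5)·R3: [0, 0, 0, 0]
R5 ← R5 − (16/15)·R3: [0, 0, 0, 0]
Echelon form has 3 nonzero rows, so rank(M) = 3.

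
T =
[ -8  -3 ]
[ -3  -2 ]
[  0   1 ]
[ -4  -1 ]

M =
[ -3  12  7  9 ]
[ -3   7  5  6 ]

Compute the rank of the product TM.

First compute TM:
[[ 33, -117, -71, -90],
 [ 15, -50, -31, -39],
 [ -3,   7,   5,   6],
 [ 15, -55, -33, -42]]
Now row reduce the product.
R2 ← R2 − (5/11)·R1: [0, 35/11, 14/11, 21/11]
R3 ← R3 + (1/11)·R1: [0, -40/11, -16/11, -24/11]
R4 ← R4 − (5/11)·R1: [0, -20/11, -8/11, -12/11]
R3 ← R3 + (8/7)·R2: [0, 0, 0, 0]
R4 ← R4 + (4/7)·R2: [0, 0, 0, 0]
2 nonzero rows, so rank(TM) = 2.

2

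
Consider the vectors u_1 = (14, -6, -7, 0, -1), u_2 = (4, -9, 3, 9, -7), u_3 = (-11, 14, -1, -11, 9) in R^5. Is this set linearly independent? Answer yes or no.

yes

Form the matrix with these vectors as rows and row reduce.
R2 ← R2 − (2/7)·R1: [0, -51/7, 5, 9, -47/7]
R3 ← R3 + (11/14)·R1: [0, 65/7, -13/2, -11, 115/14]
R3 ← R3 + (65/51)·R2: [0, 0, -13/102, 8/17, -35/102]
3 nonzero rows, so the 3 vectors span a space of dimension 3.
Since 3 = 3, the vectors are linearly independent.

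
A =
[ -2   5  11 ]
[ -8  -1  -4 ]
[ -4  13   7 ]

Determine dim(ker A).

0

Row reduce to echelon form.
R2 ← R2 − (4)·R1: [0, -21, -48]
R3 ← R3 − (2)·R1: [0, 3, -15]
R3 ← R3 + (1/7)·R2: [0, 0, -153/7]
3 nonzero rows, so rank(A) = 3.
A has 3 columns; by rank–nullity, nullity = 3 − 3 = 0.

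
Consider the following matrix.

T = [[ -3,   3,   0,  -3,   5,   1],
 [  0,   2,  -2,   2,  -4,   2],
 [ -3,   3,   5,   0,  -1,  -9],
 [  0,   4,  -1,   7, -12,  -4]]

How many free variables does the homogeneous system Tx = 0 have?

Row reduce to echelon form.
R3 ← R3 − R1: [0, 0, 5, 3, -6, -10]
R4 ← R4 − (2)·R2: [0, 0, 3, 3, -4, -8]
R4 ← R4 − (3/5)·R3: [0, 0, 0, 6/5, -2/5, -2]
4 nonzero rows, so rank(T) = 4.
T has 6 columns; by rank–nullity, nullity = 6 − 4 = 2.

2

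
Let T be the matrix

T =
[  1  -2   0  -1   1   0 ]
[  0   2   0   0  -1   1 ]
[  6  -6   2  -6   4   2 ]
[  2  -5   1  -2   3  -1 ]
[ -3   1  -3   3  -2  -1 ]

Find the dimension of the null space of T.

3

Row reduce to echelon form.
R3 ← R3 − (6)·R1: [0, 6, 2, 0, -2, 2]
R4 ← R4 − (2)·R1: [0, -1, 1, 0, 1, -1]
R5 ← R5 + (3)·R1: [0, -5, -3, 0, 1, -1]
R3 ← R3 − (3)·R2: [0, 0, 2, 0, 1, -1]
R4 ← R4 + (1/2)·R2: [0, 0, 1, 0, 1/2, -1/2]
R5 ← R5 + (5/2)·R2: [0, 0, -3, 0, -3/2, 3/2]
R4 ← R4 − (1/2)·R3: [0, 0, 0, 0, 0, 0]
R5 ← R5 + (3/2)·R3: [0, 0, 0, 0, 0, 0]
3 nonzero rows, so rank(T) = 3.
T has 6 columns; by rank–nullity, nullity = 6 − 3 = 3.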